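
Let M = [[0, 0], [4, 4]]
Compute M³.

M² = [[0, 0], [16, 16]]
M³ = [[0, 0], [64, 64]]

[[0, 0], [64, 64]]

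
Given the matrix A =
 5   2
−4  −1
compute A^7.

[[4373, 2186], [−4372, −2185]]

tr A = 4 and det A = 3, so the characteristic polynomial is λ² − (4)λ + (3) with roots 1 and 3.
Eigenvectors give P = [[1, −1], [−2, 1]] with P⁻¹ = [[−1, −1], [−2, −1]], and A = P·diag(1, 3)·P⁻¹.
Then A^7 = P·diag(1, 2187)·P⁻¹ = [[1, −2187], [−2, 2187]] · [[−1, −1], [−2, −1]] = [[4373, 2186], [−4372, −2185]].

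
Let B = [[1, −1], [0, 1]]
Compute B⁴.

[[1, −4], [0, 1]]

B = I + N where N = [[0, −1], [0, 0]] is strictly upper-triangular, so N² = 0.
(I + N)⁴ = I + 4·N = [[1, −4], [0, 1]].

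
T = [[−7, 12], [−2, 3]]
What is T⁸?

[[19681, −39360], [6560, −13119]]

tr T = −4 and det T = 3, so the characteristic polynomial is λ² − (−4)λ + (3) with roots −1 and −3.
Eigenvectors give P = [[−2, 3], [−1, 1]] with P⁻¹ = [[1, −3], [1, −2]], and T = P·diag(−1, −3)·P⁻¹.
Then T⁸ = P·diag(1, 6561)·P⁻¹ = [[−2, 19683], [−1, 6561]] · [[1, −3], [1, −2]] = [[19681, −39360], [6560, −13119]].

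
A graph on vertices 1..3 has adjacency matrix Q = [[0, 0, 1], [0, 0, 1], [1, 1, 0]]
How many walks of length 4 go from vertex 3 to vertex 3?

The number of length-4 walks from vertex 3 to vertex 3 is entry (3,3) of Q⁴, where Q is the adjacency matrix.
Q² = [[1, 1, 0], [1, 1, 0], [0, 0, 2]]
Q³ = [[0, 0, 2], [0, 0, 2], [2, 2, 0]]
Q⁴ = [[2, 2, 0], [2, 2, 0], [0, 0, 4]]

4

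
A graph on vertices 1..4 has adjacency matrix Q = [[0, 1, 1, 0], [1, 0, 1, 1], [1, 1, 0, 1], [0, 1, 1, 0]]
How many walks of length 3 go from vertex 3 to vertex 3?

4

The number of length-3 walks from vertex 3 to vertex 3 is entry (3,3) of Q³, where Q is the adjacency matrix.
Q² = [[2, 1, 1, 2], [1, 3, 2, 1], [1, 2, 3, 1], [2, 1, 1, 2]]
Q³ = [[2, 5, 5, 2], [5, 4, 5, 5], [5, 5, 4, 5], [2, 5, 5, 2]]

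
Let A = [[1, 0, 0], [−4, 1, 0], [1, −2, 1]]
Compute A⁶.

A = I + N where N = [[0, 0, 0], [−4, 0, 0], [1, −2, 0]] is strictly lower-triangular, so N³ = 0.
(I + N)⁶ = I + 6·N + 15·N² = [[1, 0, 0], [−24, 1, 0], [126, −12, 1]].

[[1, 0, 0], [−24, 1, 0], [126, −12, 1]]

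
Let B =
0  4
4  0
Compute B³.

[[0, 64], [64, 0]]

B² = [[16, 0], [0, 16]]
B³ = [[0, 64], [64, 0]]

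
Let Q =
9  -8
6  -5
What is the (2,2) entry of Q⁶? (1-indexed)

tr Q = 4 and det Q = 3, so the characteristic polynomial is λ² − (4)λ + (3) with roots 3 and 1.
Eigenvectors give P = [[-4, 1], [-3, 1]] with P⁻¹ = [[-1, 1], [-3, 4]], and Q = P·diag(3, 1)·P⁻¹.
Then Q⁶ = P·diag(729, 1)·P⁻¹ = [[-2916, 1], [-2187, 1]] · [[-1, 1], [-3, 4]] = [[2913, -2912], [2184, -2183]].

-2183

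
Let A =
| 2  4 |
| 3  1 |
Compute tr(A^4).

641

A^2 = [[16, 12], [9, 13]]
A^3 = [[68, 76], [57, 49]]
A^4 = [[364, 348], [261, 277]]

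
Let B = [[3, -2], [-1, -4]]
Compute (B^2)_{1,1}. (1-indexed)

11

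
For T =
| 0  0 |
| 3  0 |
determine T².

[[0, 0], [0, 0]]

T is strictly triangular, hence nilpotent: T² = 0, so T² = 0.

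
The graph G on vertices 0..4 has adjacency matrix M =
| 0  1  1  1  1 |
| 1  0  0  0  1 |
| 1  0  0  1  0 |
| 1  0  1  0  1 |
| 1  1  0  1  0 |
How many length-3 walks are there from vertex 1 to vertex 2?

The number of length-3 walks from vertex 1 to vertex 2 is entry (1,2) of M³, where M is the adjacency matrix.
M² = [[4, 1, 1, 2, 2], [1, 2, 1, 2, 1], [1, 1, 2, 1, 2], [2, 2, 1, 3, 1], [2, 1, 2, 1, 3]]
M³ = [[6, 6, 6, 7, 7], [6, 2, 3, 3, 5], [6, 3, 2, 5, 3], [7, 3, 5, 4, 7], [7, 5, 3, 7, 4]]

3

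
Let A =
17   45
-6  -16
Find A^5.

tr A = 1 and det A = -2, so the characteristic polynomial is λ² − (1)λ + (-2) with roots -1 and 2.
Eigenvectors give P = [[-5, 3], [2, -1]] with P⁻¹ = [[1, 3], [2, 5]], and A = P·diag(-1, 2)·P⁻¹.
Then A^5 = P·diag(-1, 32)·P⁻¹ = [[5, 96], [-2, -32]] · [[1, 3], [2, 5]] = [[197, 495], [-66, -166]].

[[197, 495], [-66, -166]]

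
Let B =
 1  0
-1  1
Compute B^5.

B = I + N where N = [[0, 0], [-1, 0]] is strictly lower-triangular, so N^2 = 0.
(I + N)^5 = I + 5·N = [[1, 0], [-5, 1]].

[[1, 0], [-5, 1]]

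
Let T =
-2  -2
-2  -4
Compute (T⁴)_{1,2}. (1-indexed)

T² = [[8, 12], [12, 20]]
T³ = [[-40, -64], [-64, -104]]
T⁴ = [[208, 336], [336, 544]]

336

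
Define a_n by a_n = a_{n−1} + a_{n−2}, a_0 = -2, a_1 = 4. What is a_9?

With companion matrix B = [[1, 1], [1, 0]], [a_n, a_{n−1}]ᵀ = B·[a_{n−1}, a_{n−2}]ᵀ, so [a_9, a_8]ᵀ = B^8·[a_1, a_0]ᵀ.
B^8 = [[34, 21], [21, 13]], giving [a_9, a_8]ᵀ = [[94], [58]].

94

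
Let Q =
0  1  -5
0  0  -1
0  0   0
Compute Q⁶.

[[0, 0, 0], [0, 0, 0], [0, 0, 0]]

Q is strictly triangular, hence nilpotent: Q³ = 0, so Q⁶ = 0.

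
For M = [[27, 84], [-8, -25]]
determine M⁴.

tr M = 2 and det M = -3, so the characteristic polynomial is λ² − (2)λ + (-3) with roots 3 and -1.
Eigenvectors give P = [[7, -3], [-2, 1]] with P⁻¹ = [[1, 3], [2, 7]], and M = P·diag(3, -1)·P⁻¹.
Then M⁴ = P·diag(81, 1)·P⁻¹ = [[567, -3], [-162, 1]] · [[1, 3], [2, 7]] = [[561, 1680], [-160, -479]].

[[561, 1680], [-160, -479]]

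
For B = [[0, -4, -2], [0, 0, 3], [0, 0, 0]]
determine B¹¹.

B is strictly triangular, hence nilpotent: B³ = 0, so B¹¹ = 0.

[[0, 0, 0], [0, 0, 0], [0, 0, 0]]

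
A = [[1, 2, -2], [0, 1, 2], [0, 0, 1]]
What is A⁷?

[[1, 14, 70], [0, 1, 14], [0, 0, 1]]

A = I + N where N = [[0, 2, -2], [0, 0, 2], [0, 0, 0]] is strictly upper-triangular, so N³ = 0.
(I + N)⁷ = I + 7·N + 21·N² = [[1, 14, 70], [0, 1, 14], [0, 0, 1]].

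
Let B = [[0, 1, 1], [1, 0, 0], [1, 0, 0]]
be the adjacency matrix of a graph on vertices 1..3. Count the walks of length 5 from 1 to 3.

The number of length-5 walks from vertex 1 to vertex 3 is entry (1,3) of B^5, where B is the adjacency matrix.
B^2 = [[2, 0, 0], [0, 1, 1], [0, 1, 1]]
B^3 = [[0, 2, 2], [2, 0, 0], [2, 0, 0]]
B^4 = [[4, 0, 0], [0, 2, 2], [0, 2, 2]]
B^5 = [[0, 4, 4], [4, 0, 0], [4, 0, 0]]

4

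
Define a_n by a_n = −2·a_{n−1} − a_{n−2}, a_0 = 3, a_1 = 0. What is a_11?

With companion matrix C = [[−2, −1], [1, 0]], [a_n, a_{n−1}]ᵀ = C·[a_{n−1}, a_{n−2}]ᵀ, so [a_11, a_10]ᵀ = C¹⁰·[a_1, a_0]ᵀ.
C¹⁰ = [[11, 10], [−10, −9]], giving [a_11, a_10]ᵀ = [[30], [−27]].

30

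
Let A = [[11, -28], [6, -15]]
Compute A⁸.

tr A = -4 and det A = 3, so the characteristic polynomial is λ² − (-4)λ + (3) with roots -1 and -3.
Eigenvectors give P = [[7, -2], [3, -1]] with P⁻¹ = [[1, -2], [3, -7]], and A = P·diag(-1, -3)·P⁻¹.
Then A⁸ = P·diag(1, 6561)·P⁻¹ = [[7, -13122], [3, -6561]] · [[1, -2], [3, -7]] = [[-39359, 91840], [-19680, 45921]].

[[-39359, 91840], [-19680, 45921]]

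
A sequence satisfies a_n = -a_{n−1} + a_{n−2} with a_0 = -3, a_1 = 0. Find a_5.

9

With companion matrix T = [[-1, 1], [1, 0]], [a_n, a_{n−1}]ᵀ = T·[a_{n−1}, a_{n−2}]ᵀ, so [a_5, a_4]ᵀ = T⁴·[a_1, a_0]ᵀ.
T⁴ = [[5, -3], [-3, 2]], giving [a_5, a_4]ᵀ = [[9], [-6]].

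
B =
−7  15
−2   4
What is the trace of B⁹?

−513

tr B = −3 and det B = 2, so the characteristic polynomial is λ² − (−3)λ + (2) with roots −2 and −1.
Eigenvectors give P = [[3, −5], [1, −2]] with P⁻¹ = [[2, −5], [1, −3]], and B = P·diag(−2, −1)·P⁻¹.
Then B⁹ = P·diag(−512, −1)·P⁻¹ = [[−1536, 5], [−512, 2]] · [[2, −5], [1, −3]] = [[−3067, 7665], [−1022, 2554]].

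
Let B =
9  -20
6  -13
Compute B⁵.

[[1209, -2420], [726, -1453]]

tr B = -4 and det B = 3, so the characteristic polynomial is λ² − (-4)λ + (3) with roots -1 and -3.
Eigenvectors give P = [[2, -5], [1, -3]] with P⁻¹ = [[3, -5], [1, -2]], and B = P·diag(-1, -3)·P⁻¹.
Then B⁵ = P·diag(-1, -243)·P⁻¹ = [[-2, 1215], [-1, 729]] · [[3, -5], [1, -2]] = [[1209, -2420], [726, -1453]].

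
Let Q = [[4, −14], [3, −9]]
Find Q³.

tr Q = −5 and det Q = 6, so the characteristic polynomial is λ² − (−5)λ + (6) with roots −3 and −2.
Eigenvectors give P = [[2, 7], [1, 3]] with P⁻¹ = [[−3, 7], [1, −2]], and Q = P·diag(−3, −2)·P⁻¹.
Then Q³ = P·diag(−27, −8)·P⁻¹ = [[−54, −56], [−27, −24]] · [[−3, 7], [1, −2]] = [[106, −266], [57, −141]].

[[106, −266], [57, −141]]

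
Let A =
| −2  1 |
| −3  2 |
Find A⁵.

[[−2, 1], [−3, 2]]

A² = I (check: tr A = 0 and det A = −1), so A⁵ = A since 5 is odd.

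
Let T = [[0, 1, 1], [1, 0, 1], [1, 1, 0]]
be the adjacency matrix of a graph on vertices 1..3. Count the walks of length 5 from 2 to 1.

The number of length-5 walks from vertex 2 to vertex 1 is entry (2,1) of T⁵, where T is the adjacency matrix.
T² = [[2, 1, 1], [1, 2, 1], [1, 1, 2]]
T³ = [[2, 3, 3], [3, 2, 3], [3, 3, 2]]
T⁴ = [[6, 5, 5], [5, 6, 5], [5, 5, 6]]
T⁵ = [[10, 11, 11], [11, 10, 11], [11, 11, 10]]

11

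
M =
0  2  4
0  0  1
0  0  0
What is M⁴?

[[0, 0, 0], [0, 0, 0], [0, 0, 0]]

M is strictly triangular, hence nilpotent: M³ = 0, so M⁴ = 0.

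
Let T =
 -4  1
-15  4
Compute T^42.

T² = I (check: tr T = 0 and det T = -1), so T^42 = I since 42 is even.

[[1, 0], [0, 1]]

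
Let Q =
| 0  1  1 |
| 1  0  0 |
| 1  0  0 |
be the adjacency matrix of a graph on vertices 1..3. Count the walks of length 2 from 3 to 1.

0

The number of length-2 walks from vertex 3 to vertex 1 is entry (3,1) of Q², where Q is the adjacency matrix.
Q² = [[2, 0, 0], [0, 1, 1], [0, 1, 1]]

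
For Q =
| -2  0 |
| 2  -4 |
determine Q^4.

Q^2 = [[4, 0], [-12, 16]]
Q^3 = [[-8, 0], [56, -64]]
Q^4 = [[16, 0], [-240, 256]]

[[16, 0], [-240, 256]]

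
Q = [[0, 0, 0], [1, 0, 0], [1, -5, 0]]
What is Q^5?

[[0, 0, 0], [0, 0, 0], [0, 0, 0]]

Q is strictly triangular, hence nilpotent: Q^3 = 0, so Q^5 = 0.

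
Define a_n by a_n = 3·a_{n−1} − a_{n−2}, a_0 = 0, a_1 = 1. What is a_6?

With companion matrix M = [[3, −1], [1, 0]], [a_n, a_{n−1}]ᵀ = M·[a_{n−1}, a_{n−2}]ᵀ, so [a_6, a_5]ᵀ = M⁵·[a_1, a_0]ᵀ.
M⁵ = [[144, −55], [55, −21]], giving [a_6, a_5]ᵀ = [[144], [55]].

144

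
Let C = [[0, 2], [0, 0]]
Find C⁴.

[[0, 0], [0, 0]]

C is strictly triangular, hence nilpotent: C² = 0, so C⁴ = 0.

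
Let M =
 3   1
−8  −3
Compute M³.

[[3, 1], [−8, −3]]

M² = I (check: tr M = 0 and det M = −1), so M³ = M since 3 is odd.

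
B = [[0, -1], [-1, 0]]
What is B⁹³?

B² = I (check: tr B = 0 and det B = -1), so B⁹³ = B since 93 is odd.

[[0, -1], [-1, 0]]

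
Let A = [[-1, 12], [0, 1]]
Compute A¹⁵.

A² = I (check: tr A = 0 and det A = -1), so A¹⁵ = A since 15 is odd.

[[-1, 12], [0, 1]]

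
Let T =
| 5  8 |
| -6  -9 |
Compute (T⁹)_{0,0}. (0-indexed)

tr T = -4 and det T = 3, so the characteristic polynomial is λ² − (-4)λ + (3) with roots -3 and -1.
Eigenvectors give P = [[-1, 4], [1, -3]] with P⁻¹ = [[3, 4], [1, 1]], and T = P·diag(-3, -1)·P⁻¹.
Then T⁹ = P·diag(-19683, -1)·P⁻¹ = [[19683, -4], [-19683, 3]] · [[3, 4], [1, 1]] = [[59045, 78728], [-59046, -78729]].

59045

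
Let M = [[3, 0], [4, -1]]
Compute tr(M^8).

6562

tr M = 2 and det M = -3, so the characteristic polynomial is λ² − (2)λ + (-3) with roots -1 and 3.
Eigenvectors give P = [[0, 1], [-1, 1]] with P⁻¹ = [[1, -1], [1, 0]], and M = P·diag(-1, 3)·P⁻¹.
Then M^8 = P·diag(1, 6561)·P⁻¹ = [[0, 6561], [-1, 6561]] · [[1, -1], [1, 0]] = [[6561, 0], [6560, 1]].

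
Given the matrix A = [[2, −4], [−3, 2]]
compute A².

[[16, −16], [−12, 16]]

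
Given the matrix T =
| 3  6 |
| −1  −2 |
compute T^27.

T² = T (a projection; rank 1, trace 1), so T^27 = T.

[[3, 6], [−1, −2]]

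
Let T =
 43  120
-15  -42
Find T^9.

tr T = 1 and det T = -6, so the characteristic polynomial is λ² − (1)λ + (-6) with roots 3 and -2.
Eigenvectors give P = [[3, 8], [-1, -3]] with P⁻¹ = [[3, 8], [-1, -3]], and T = P·diag(3, -2)·P⁻¹.
Then T^9 = P·diag(19683, -512)·P⁻¹ = [[59049, -4096], [-19683, 1536]] · [[3, 8], [-1, -3]] = [[181243, 484680], [-60585, -162072]].

[[181243, 484680], [-60585, -162072]]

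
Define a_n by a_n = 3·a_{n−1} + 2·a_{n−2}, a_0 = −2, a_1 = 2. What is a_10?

With companion matrix B = [[3, 2], [1, 0]], [a_n, a_{n−1}]ᵀ = B·[a_{n−1}, a_{n−2}]ᵀ, so [a_10, a_9]ᵀ = B⁹·[a_1, a_0]ᵀ.
B⁹ = [[79647, 44726], [22363, 12558]], giving [a_10, a_9]ᵀ = [[69842], [19610]].

69842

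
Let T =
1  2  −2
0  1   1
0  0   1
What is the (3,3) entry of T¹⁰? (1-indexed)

T = I + N where N = [[0, 2, −2], [0, 0, 1], [0, 0, 0]] is strictly upper-triangular, so N³ = 0.
(I + N)¹⁰ = I + 10·N + 45·N² = [[1, 20, 70], [0, 1, 10], [0, 0, 1]].

1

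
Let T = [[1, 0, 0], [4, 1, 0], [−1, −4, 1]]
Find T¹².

[[1, 0, 0], [48, 1, 0], [−1068, −48, 1]]

T = I + N where N = [[0, 0, 0], [4, 0, 0], [−1, −4, 0]] is strictly lower-triangular, so N³ = 0.
(I + N)¹² = I + 12·N + 66·N² = [[1, 0, 0], [48, 1, 0], [−1068, −48, 1]].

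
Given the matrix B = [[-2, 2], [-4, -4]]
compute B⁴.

[[-272, -48], [96, -224]]

B² = [[-4, -12], [24, 8]]
B³ = [[56, 40], [-80, 16]]
B⁴ = [[-272, -48], [96, -224]]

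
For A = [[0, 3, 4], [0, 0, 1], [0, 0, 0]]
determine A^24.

[[0, 0, 0], [0, 0, 0], [0, 0, 0]]

A is strictly triangular, hence nilpotent: A^3 = 0, so A^24 = 0.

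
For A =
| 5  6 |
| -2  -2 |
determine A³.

[[29, 42], [-14, -20]]

tr A = 3 and det A = 2, so the characteristic polynomial is λ² − (3)λ + (2) with roots 1 and 2.
Eigenvectors give P = [[-3, -2], [2, 1]] with P⁻¹ = [[1, 2], [-2, -3]], and A = P·diag(1, 2)·P⁻¹.
Then A³ = P·diag(1, 8)·P⁻¹ = [[-3, -16], [2, 8]] · [[1, 2], [-2, -3]] = [[29, 42], [-14, -20]].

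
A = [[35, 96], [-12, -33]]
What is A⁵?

tr A = 2 and det A = -3, so the characteristic polynomial is λ² − (2)λ + (-3) with roots -1 and 3.
Eigenvectors give P = [[8, 3], [-3, -1]] with P⁻¹ = [[-1, -3], [3, 8]], and A = P·diag(-1, 3)·P⁻¹.
Then A⁵ = P·diag(-1, 243)·P⁻¹ = [[-8, 729], [3, -243]] · [[-1, -3], [3, 8]] = [[2195, 5856], [-732, -1953]].

[[2195, 5856], [-732, -1953]]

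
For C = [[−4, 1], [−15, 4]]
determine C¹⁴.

[[1, 0], [0, 1]]

C² = I (check: tr C = 0 and det C = −1), so C¹⁴ = I since 14 is even.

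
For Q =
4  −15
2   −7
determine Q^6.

tr Q = −3 and det Q = 2, so the characteristic polynomial is λ² − (−3)λ + (2) with roots −1 and −2.
Eigenvectors give P = [[−3, 5], [−1, 2]] with P⁻¹ = [[−2, 5], [−1, 3]], and Q = P·diag(−1, −2)·P⁻¹.
Then Q^6 = P·diag(1, 64)·P⁻¹ = [[−3, 320], [−1, 128]] · [[−2, 5], [−1, 3]] = [[−314, 945], [−126, 379]].

[[−314, 945], [−126, 379]]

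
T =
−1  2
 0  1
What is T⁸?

[[1, 0], [0, 1]]

T² = I (check: tr T = 0 and det T = −1), so T⁸ = I since 8 is even.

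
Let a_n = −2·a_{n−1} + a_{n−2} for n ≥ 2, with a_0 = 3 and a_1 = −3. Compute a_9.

With companion matrix M = [[−2, 1], [1, 0]], [a_n, a_{n−1}]ᵀ = M·[a_{n−1}, a_{n−2}]ᵀ, so [a_9, a_8]ᵀ = M⁸·[a_1, a_0]ᵀ.
M⁸ = [[985, −408], [−408, 169]], giving [a_9, a_8]ᵀ = [[−4179], [1731]].

−4179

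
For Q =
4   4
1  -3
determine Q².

[[20, 4], [1, 13]]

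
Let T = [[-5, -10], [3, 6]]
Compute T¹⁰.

[[-5, -10], [3, 6]]

T² = T (a projection; rank 1, trace 1), so T¹⁰ = T.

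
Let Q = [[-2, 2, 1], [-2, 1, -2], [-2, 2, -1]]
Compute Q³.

Q² = [[-2, 0, -7], [6, -7, -2], [2, -4, -5]]
Q³ = [[18, -18, 5], [6, 1, 22], [14, -10, 15]]

[[18, -18, 5], [6, 1, 22], [14, -10, 15]]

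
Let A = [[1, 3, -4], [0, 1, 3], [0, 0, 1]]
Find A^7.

[[1, 21, 161], [0, 1, 21], [0, 0, 1]]

A = I + N where N = [[0, 3, -4], [0, 0, 3], [0, 0, 0]] is strictly upper-triangular, so N^3 = 0.
(I + N)^7 = I + 7·N + 21·N^2 = [[1, 21, 161], [0, 1, 21], [0, 0, 1]].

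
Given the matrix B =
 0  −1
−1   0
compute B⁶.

[[1, 0], [0, 1]]

B² = I (check: tr B = 0 and det B = −1), so B⁶ = I since 6 is even.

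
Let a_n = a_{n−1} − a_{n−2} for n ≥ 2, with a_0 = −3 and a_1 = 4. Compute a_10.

With companion matrix T = [[1, −1], [1, 0]], [a_n, a_{n−1}]ᵀ = T·[a_{n−1}, a_{n−2}]ᵀ, so [a_10, a_9]ᵀ = T⁹·[a_1, a_0]ᵀ.
T⁹ = [[−1, 0], [0, −1]], giving [a_10, a_9]ᵀ = [[−4], [3]].

−4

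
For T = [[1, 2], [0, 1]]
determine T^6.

[[1, 12], [0, 1]]

T = I + N where N = [[0, 2], [0, 0]] is strictly upper-triangular, so N^2 = 0.
(I + N)^6 = I + 6·N = [[1, 12], [0, 1]].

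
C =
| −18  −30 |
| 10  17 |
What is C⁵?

tr C = −1 and det C = −6, so the characteristic polynomial is λ² − (−1)λ + (−6) with roots −3 and 2.
Eigenvectors give P = [[−2, −3], [1, 2]] with P⁻¹ = [[−2, −3], [1, 2]], and C = P·diag(−3, 2)·P⁻¹.
Then C⁵ = P·diag(−243, 32)·P⁻¹ = [[486, −96], [−243, 64]] · [[−2, −3], [1, 2]] = [[−1068, −1650], [550, 857]].

[[−1068, −1650], [550, 857]]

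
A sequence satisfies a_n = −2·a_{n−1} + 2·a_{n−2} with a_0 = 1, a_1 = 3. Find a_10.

With companion matrix M = [[−2, 2], [1, 0]], [a_n, a_{n−1}]ᵀ = M·[a_{n−1}, a_{n−2}]ᵀ, so [a_10, a_9]ᵀ = M^9·[a_1, a_0]ᵀ.
M^9 = [[−6688, 4896], [2448, −1792]], giving [a_10, a_9]ᵀ = [[−15168], [5552]].

−15168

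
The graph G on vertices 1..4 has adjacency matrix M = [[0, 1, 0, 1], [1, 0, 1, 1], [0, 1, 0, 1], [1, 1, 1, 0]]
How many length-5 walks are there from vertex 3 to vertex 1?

The number of length-5 walks from vertex 3 to vertex 1 is entry (3,1) of M^5, where M is the adjacency matrix.
M^2 = [[2, 1, 2, 1], [1, 3, 1, 2], [2, 1, 2, 1], [1, 2, 1, 3]]
M^3 = [[2, 5, 2, 5], [5, 4, 5, 5], [2, 5, 2, 5], [5, 5, 5, 4]]
M^4 = [[10, 9, 10, 9], [9, 15, 9, 14], [10, 9, 10, 9], [9, 14, 9, 15]]
M^5 = [[18, 29, 18, 29], [29, 32, 29, 33], [18, 29, 18, 29], [29, 33, 29, 32]]

18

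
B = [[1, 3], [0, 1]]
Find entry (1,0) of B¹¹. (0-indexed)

B = I + N where N = [[0, 3], [0, 0]] is strictly upper-triangular, so N² = 0.
(I + N)¹¹ = I + 11·N = [[1, 33], [0, 1]].

0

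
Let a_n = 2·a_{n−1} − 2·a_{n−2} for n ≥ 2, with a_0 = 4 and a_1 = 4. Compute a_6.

With companion matrix C = [[2, −2], [1, 0]], [a_n, a_{n−1}]ᵀ = C·[a_{n−1}, a_{n−2}]ᵀ, so [a_6, a_5]ᵀ = C⁵·[a_1, a_0]ᵀ.
C⁵ = [[−8, 8], [−4, 0]], giving [a_6, a_5]ᵀ = [[0], [−16]].

0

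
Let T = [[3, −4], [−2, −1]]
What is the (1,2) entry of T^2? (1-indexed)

−8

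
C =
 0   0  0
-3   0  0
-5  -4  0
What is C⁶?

C is strictly triangular, hence nilpotent: C³ = 0, so C⁶ = 0.

[[0, 0, 0], [0, 0, 0], [0, 0, 0]]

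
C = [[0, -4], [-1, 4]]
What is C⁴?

[[80, -384], [-96, 464]]

C² = [[4, -16], [-4, 20]]
C³ = [[16, -80], [-20, 96]]
C⁴ = [[80, -384], [-96, 464]]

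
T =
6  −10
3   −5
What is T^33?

T² = T (a projection; rank 1, trace 1), so T^33 = T.

[[6, −10], [3, −5]]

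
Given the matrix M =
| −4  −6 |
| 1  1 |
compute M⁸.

tr M = −3 and det M = 2, so the characteristic polynomial is λ² − (−3)λ + (2) with roots −1 and −2.
Eigenvectors give P = [[−2, 3], [1, −1]] with P⁻¹ = [[1, 3], [1, 2]], and M = P·diag(−1, −2)·P⁻¹.
Then M⁸ = P·diag(1, 256)·P⁻¹ = [[−2, 768], [1, −256]] · [[1, 3], [1, 2]] = [[766, 1530], [−255, −509]].

[[766, 1530], [−255, −509]]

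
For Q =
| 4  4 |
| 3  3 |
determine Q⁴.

Q² = [[28, 28], [21, 21]]
Q³ = [[196, 196], [147, 147]]
Q⁴ = [[1372, 1372], [1029, 1029]]

[[1372, 1372], [1029, 1029]]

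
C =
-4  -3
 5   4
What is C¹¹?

[[-4, -3], [5, 4]]

C² = I (check: tr C = 0 and det C = -1), so C¹¹ = C since 11 is odd.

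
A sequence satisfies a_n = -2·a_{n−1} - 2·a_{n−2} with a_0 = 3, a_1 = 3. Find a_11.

288

With companion matrix Q = [[-2, -2], [1, 0]], [a_n, a_{n−1}]ᵀ = Q·[a_{n−1}, a_{n−2}]ᵀ, so [a_11, a_10]ᵀ = Q^10·[a_1, a_0]ᵀ.
Q^10 = [[32, 64], [-32, -32]], giving [a_11, a_10]ᵀ = [[288], [-192]].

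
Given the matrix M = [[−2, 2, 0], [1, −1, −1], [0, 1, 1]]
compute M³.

M² = [[6, −6, −2], [−3, 2, 0], [1, 0, 0]]
M³ = [[−18, 16, 4], [8, −8, −2], [−2, 2, 0]]

[[−18, 16, 4], [8, −8, −2], [−2, 2, 0]]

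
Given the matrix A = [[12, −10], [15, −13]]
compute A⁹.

tr A = −1 and det A = −6, so the characteristic polynomial is λ² − (−1)λ + (−6) with roots −3 and 2.
Eigenvectors give P = [[−2, 1], [−3, 1]] with P⁻¹ = [[1, −1], [3, −2]], and A = P·diag(−3, 2)·P⁻¹.
Then A⁹ = P·diag(−19683, 512)·P⁻¹ = [[39366, 512], [59049, 512]] · [[1, −1], [3, −2]] = [[40902, −40390], [60585, −60073]].

[[40902, −40390], [60585, −60073]]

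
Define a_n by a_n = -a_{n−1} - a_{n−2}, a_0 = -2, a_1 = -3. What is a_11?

5

With companion matrix Q = [[-1, -1], [1, 0]], [a_n, a_{n−1}]ᵀ = Q·[a_{n−1}, a_{n−2}]ᵀ, so [a_11, a_10]ᵀ = Q¹⁰·[a_1, a_0]ᵀ.
Q¹⁰ = [[-1, -1], [1, 0]], giving [a_11, a_10]ᵀ = [[5], [-3]].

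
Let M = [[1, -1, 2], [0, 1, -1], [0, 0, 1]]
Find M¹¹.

[[1, -11, 77], [0, 1, -11], [0, 0, 1]]

M = I + N where N = [[0, -1, 2], [0, 0, -1], [0, 0, 0]] is strictly upper-triangular, so N³ = 0.
(I + N)¹¹ = I + 11·N + 55·N² = [[1, -11, 77], [0, 1, -11], [0, 0, 1]].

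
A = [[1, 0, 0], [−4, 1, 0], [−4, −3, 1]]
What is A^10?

[[1, 0, 0], [−40, 1, 0], [500, −30, 1]]

A = I + N where N = [[0, 0, 0], [−4, 0, 0], [−4, −3, 0]] is strictly lower-triangular, so N^3 = 0.
(I + N)^10 = I + 10·N + 45·N^2 = [[1, 0, 0], [−40, 1, 0], [500, −30, 1]].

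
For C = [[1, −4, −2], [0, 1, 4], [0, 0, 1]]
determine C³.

C = I + N where N = [[0, −4, −2], [0, 0, 4], [0, 0, 0]] is strictly upper-triangular, so N³ = 0.
(I + N)³ = I + 3·N + 3·N² = [[1, −12, −54], [0, 1, 12], [0, 0, 1]].

[[1, −12, −54], [0, 1, 12], [0, 0, 1]]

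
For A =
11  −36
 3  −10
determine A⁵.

[[131, −396], [33, −100]]

tr A = 1 and det A = −2, so the characteristic polynomial is λ² − (1)λ + (−2) with roots 2 and −1.
Eigenvectors give P = [[4, −3], [1, −1]] with P⁻¹ = [[1, −3], [1, −4]], and A = P·diag(2, −1)·P⁻¹.
Then A⁵ = P·diag(32, −1)·P⁻¹ = [[128, 3], [32, 1]] · [[1, −3], [1, −4]] = [[131, −396], [33, −100]].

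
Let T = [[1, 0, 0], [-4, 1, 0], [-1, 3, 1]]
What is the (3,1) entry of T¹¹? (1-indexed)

-671

T = I + N where N = [[0, 0, 0], [-4, 0, 0], [-1, 3, 0]] is strictly lower-triangular, so N³ = 0.
(I + N)¹¹ = I + 11·N + 55·N² = [[1, 0, 0], [-44, 1, 0], [-671, 33, 1]].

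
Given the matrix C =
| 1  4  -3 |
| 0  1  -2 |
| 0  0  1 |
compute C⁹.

C = I + N where N = [[0, 4, -3], [0, 0, -2], [0, 0, 0]] is strictly upper-triangular, so N³ = 0.
(I + N)⁹ = I + 9·N + 36·N² = [[1, 36, -315], [0, 1, -18], [0, 0, 1]].

[[1, 36, -315], [0, 1, -18], [0, 0, 1]]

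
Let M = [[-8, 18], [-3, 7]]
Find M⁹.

tr M = -1 and det M = -2, so the characteristic polynomial is λ² − (-1)λ + (-2) with roots 1 and -2.
Eigenvectors give P = [[2, -3], [1, -1]] with P⁻¹ = [[-1, 3], [-1, 2]], and M = P·diag(1, -2)·P⁻¹.
Then M⁹ = P·diag(1, -512)·P⁻¹ = [[2, 1536], [1, 512]] · [[-1, 3], [-1, 2]] = [[-1538, 3078], [-513, 1027]].

[[-1538, 3078], [-513, 1027]]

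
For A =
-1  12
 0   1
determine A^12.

A² = I (check: tr A = 0 and det A = -1), so A^12 = I since 12 is even.

[[1, 0], [0, 1]]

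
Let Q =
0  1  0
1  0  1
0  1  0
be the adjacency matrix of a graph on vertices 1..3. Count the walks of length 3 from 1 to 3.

0

The number of length-3 walks from vertex 1 to vertex 3 is entry (1,3) of Q³, where Q is the adjacency matrix.
Q² = [[1, 0, 1], [0, 2, 0], [1, 0, 1]]
Q³ = [[0, 2, 0], [2, 0, 2], [0, 2, 0]]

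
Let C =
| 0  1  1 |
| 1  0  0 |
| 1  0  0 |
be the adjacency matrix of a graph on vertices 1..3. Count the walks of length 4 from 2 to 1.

0

The number of length-4 walks from vertex 2 to vertex 1 is entry (2,1) of C⁴, where C is the adjacency matrix.
C² = [[2, 0, 0], [0, 1, 1], [0, 1, 1]]
C³ = [[0, 2, 2], [2, 0, 0], [2, 0, 0]]
C⁴ = [[4, 0, 0], [0, 2, 2], [0, 2, 2]]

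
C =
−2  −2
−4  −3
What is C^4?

C^2 = [[12, 10], [20, 17]]
C^3 = [[−64, −54], [−108, −91]]
C^4 = [[344, 290], [580, 489]]

[[344, 290], [580, 489]]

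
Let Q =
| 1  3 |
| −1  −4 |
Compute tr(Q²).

11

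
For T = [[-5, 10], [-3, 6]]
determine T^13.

T² = T (a projection; rank 1, trace 1), so T^13 = T.

[[-5, 10], [-3, 6]]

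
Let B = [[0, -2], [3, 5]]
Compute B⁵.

[[-390, -422], [633, 665]]

tr B = 5 and det B = 6, so the characteristic polynomial is λ² − (5)λ + (6) with roots 3 and 2.
Eigenvectors give P = [[-2, -1], [3, 1]] with P⁻¹ = [[1, 1], [-3, -2]], and B = P·diag(3, 2)·P⁻¹.
Then B⁵ = P·diag(243, 32)·P⁻¹ = [[-486, -32], [729, 32]] · [[1, 1], [-3, -2]] = [[-390, -422], [633, 665]].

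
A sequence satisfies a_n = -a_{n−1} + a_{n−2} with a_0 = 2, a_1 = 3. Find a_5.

9

With companion matrix C = [[-1, 1], [1, 0]], [a_n, a_{n−1}]ᵀ = C·[a_{n−1}, a_{n−2}]ᵀ, so [a_5, a_4]ᵀ = C⁴·[a_1, a_0]ᵀ.
C⁴ = [[5, -3], [-3, 2]], giving [a_5, a_4]ᵀ = [[9], [-5]].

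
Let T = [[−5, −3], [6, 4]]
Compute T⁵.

[[−65, −33], [66, 34]]

tr T = −1 and det T = −2, so the characteristic polynomial is λ² − (−1)λ + (−2) with roots −2 and 1.
Eigenvectors give P = [[1, 1], [−1, −2]] with P⁻¹ = [[2, 1], [−1, −1]], and T = P·diag(−2, 1)·P⁻¹.
Then T⁵ = P·diag(−32, 1)·P⁻¹ = [[−32, 1], [32, −2]] · [[2, 1], [−1, −1]] = [[−65, −33], [66, 34]].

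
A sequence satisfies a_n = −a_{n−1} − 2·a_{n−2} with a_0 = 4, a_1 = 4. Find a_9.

−92

With companion matrix M = [[−1, −2], [1, 0]], [a_n, a_{n−1}]ᵀ = M·[a_{n−1}, a_{n−2}]ᵀ, so [a_9, a_8]ᵀ = M⁸·[a_1, a_0]ᵀ.
M⁸ = [[−17, −6], [3, −14]], giving [a_9, a_8]ᵀ = [[−92], [−44]].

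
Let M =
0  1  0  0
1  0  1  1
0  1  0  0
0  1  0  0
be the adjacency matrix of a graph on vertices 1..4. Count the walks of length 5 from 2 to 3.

The number of length-5 walks from vertex 2 to vertex 3 is entry (2,3) of M^5, where M is the adjacency matrix.
M^2 = [[1, 0, 1, 1], [0, 3, 0, 0], [1, 0, 1, 1], [1, 0, 1, 1]]
M^3 = [[0, 3, 0, 0], [3, 0, 3, 3], [0, 3, 0, 0], [0, 3, 0, 0]]
M^4 = [[3, 0, 3, 3], [0, 9, 0, 0], [3, 0, 3, 3], [3, 0, 3, 3]]
M^5 = [[0, 9, 0, 0], [9, 0, 9, 9], [0, 9, 0, 0], [0, 9, 0, 0]]

9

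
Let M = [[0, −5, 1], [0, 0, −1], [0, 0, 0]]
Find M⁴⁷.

M is strictly triangular, hence nilpotent: M³ = 0, so M⁴⁷ = 0.

[[0, 0, 0], [0, 0, 0], [0, 0, 0]]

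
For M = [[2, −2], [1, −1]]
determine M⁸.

[[2, −2], [1, −1]]

M² = M (a projection; rank 1, trace 1), so M⁸ = M.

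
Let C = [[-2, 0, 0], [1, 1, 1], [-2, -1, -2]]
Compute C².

[[4, 0, 0], [-3, 0, -1], [7, 1, 3]]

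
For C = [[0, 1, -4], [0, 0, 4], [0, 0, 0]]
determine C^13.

C is strictly triangular, hence nilpotent: C^3 = 0, so C^13 = 0.

[[0, 0, 0], [0, 0, 0], [0, 0, 0]]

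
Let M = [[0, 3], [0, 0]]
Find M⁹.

M is strictly triangular, hence nilpotent: M² = 0, so M⁹ = 0.

[[0, 0], [0, 0]]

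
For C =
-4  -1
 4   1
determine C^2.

[[12, 3], [-12, -3]]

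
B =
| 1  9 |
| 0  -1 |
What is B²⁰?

[[1, 0], [0, 1]]

B² = I (check: tr B = 0 and det B = -1), so B²⁰ = I since 20 is even.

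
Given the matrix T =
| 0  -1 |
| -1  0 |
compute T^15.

T² = I (check: tr T = 0 and det T = -1), so T^15 = T since 15 is odd.

[[0, -1], [-1, 0]]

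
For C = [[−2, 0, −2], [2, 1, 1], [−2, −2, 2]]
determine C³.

[[−8, 4, −12], [8, 1, 5], [−16, −18, 14]]

C² = [[8, 4, 0], [−4, −1, −1], [−4, −6, 6]]
C³ = [[−8, 4, −12], [8, 1, 5], [−16, −18, 14]]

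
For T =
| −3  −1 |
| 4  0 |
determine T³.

T² = [[5, 3], [−12, −4]]
T³ = [[−3, −5], [20, 12]]

[[−3, −5], [20, 12]]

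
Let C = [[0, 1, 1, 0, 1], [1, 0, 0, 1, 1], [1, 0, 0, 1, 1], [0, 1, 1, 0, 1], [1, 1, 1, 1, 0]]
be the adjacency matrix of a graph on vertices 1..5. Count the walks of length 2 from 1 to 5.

2

The number of length-2 walks from vertex 1 to vertex 5 is entry (1,5) of C², where C is the adjacency matrix.
C² = [[3, 1, 1, 3, 2], [1, 3, 3, 1, 2], [1, 3, 3, 1, 2], [3, 1, 1, 3, 2], [2, 2, 2, 2, 4]]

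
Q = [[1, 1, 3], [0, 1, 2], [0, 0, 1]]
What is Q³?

[[1, 3, 15], [0, 1, 6], [0, 0, 1]]

Q = I + N where N = [[0, 1, 3], [0, 0, 2], [0, 0, 0]] is strictly upper-triangular, so N³ = 0.
(I + N)³ = I + 3·N + 3·N² = [[1, 3, 15], [0, 1, 6], [0, 0, 1]].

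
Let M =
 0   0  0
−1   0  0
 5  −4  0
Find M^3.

M is strictly triangular, hence nilpotent: M^3 = 0, so M^3 = 0.

[[0, 0, 0], [0, 0, 0], [0, 0, 0]]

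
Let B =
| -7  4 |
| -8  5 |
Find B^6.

[[1457, -728], [1456, -727]]

tr B = -2 and det B = -3, so the characteristic polynomial is λ² − (-2)λ + (-3) with roots 1 and -3.
Eigenvectors give P = [[-1, 1], [-2, 1]] with P⁻¹ = [[1, -1], [2, -1]], and B = P·diag(1, -3)·P⁻¹.
Then B^6 = P·diag(1, 729)·P⁻¹ = [[-1, 729], [-2, 729]] · [[1, -1], [2, -1]] = [[1457, -728], [1456, -727]].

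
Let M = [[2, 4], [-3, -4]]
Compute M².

[[-8, -8], [6, 4]]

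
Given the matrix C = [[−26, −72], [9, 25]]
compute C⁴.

[[136, 360], [−45, −119]]

tr C = −1 and det C = −2, so the characteristic polynomial is λ² − (−1)λ + (−2) with roots −2 and 1.
Eigenvectors give P = [[−3, −8], [1, 3]] with P⁻¹ = [[−3, −8], [1, 3]], and C = P·diag(−2, 1)·P⁻¹.
Then C⁴ = P·diag(16, 1)·P⁻¹ = [[−48, −8], [16, 3]] · [[−3, −8], [1, 3]] = [[136, 360], [−45, −119]].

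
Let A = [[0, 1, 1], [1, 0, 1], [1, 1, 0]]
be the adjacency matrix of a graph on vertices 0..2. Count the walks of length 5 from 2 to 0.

The number of length-5 walks from vertex 2 to vertex 0 is entry (2,0) of A⁵, where A is the adjacency matrix.
A² = [[2, 1, 1], [1, 2, 1], [1, 1, 2]]
A³ = [[2, 3, 3], [3, 2, 3], [3, 3, 2]]
A⁴ = [[6, 5, 5], [5, 6, 5], [5, 5, 6]]
A⁵ = [[10, 11, 11], [11, 10, 11], [11, 11, 10]]

11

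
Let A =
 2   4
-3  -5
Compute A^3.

[[20, 28], [-21, -29]]

tr A = -3 and det A = 2, so the characteristic polynomial is λ² − (-3)λ + (2) with roots -1 and -2.
Eigenvectors give P = [[4, -1], [-3, 1]] with P⁻¹ = [[1, 1], [3, 4]], and A = P·diag(-1, -2)·P⁻¹.
Then A^3 = P·diag(-1, -8)·P⁻¹ = [[-4, 8], [3, -8]] · [[1, 1], [3, 4]] = [[20, 28], [-21, -29]].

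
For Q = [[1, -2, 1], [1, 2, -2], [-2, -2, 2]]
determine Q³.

[[-25, -24, 27], [27, 12, -19], [-24, -4, 12]]

Q² = [[-3, -8, 7], [7, 6, -7], [-8, -4, 6]]
Q³ = [[-25, -24, 27], [27, 12, -19], [-24, -4, 12]]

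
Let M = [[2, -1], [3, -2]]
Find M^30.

[[1, 0], [0, 1]]

M² = I (check: tr M = 0 and det M = -1), so M^30 = I since 30 is even.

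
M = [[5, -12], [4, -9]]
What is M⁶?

[[-2183, 4368], [-1456, 2913]]

tr M = -4 and det M = 3, so the characteristic polynomial is λ² − (-4)λ + (3) with roots -1 and -3.
Eigenvectors give P = [[-2, 3], [-1, 2]] with P⁻¹ = [[-2, 3], [-1, 2]], and M = P·diag(-1, -3)·P⁻¹.
Then M⁶ = P·diag(1, 729)·P⁻¹ = [[-2, 2187], [-1, 1458]] · [[-2, 3], [-1, 2]] = [[-2183, 4368], [-1456, 2913]].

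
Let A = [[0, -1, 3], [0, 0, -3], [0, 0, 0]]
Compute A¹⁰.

A is strictly triangular, hence nilpotent: A³ = 0, so A¹⁰ = 0.

[[0, 0, 0], [0, 0, 0], [0, 0, 0]]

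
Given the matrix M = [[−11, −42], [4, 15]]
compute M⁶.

tr M = 4 and det M = 3, so the characteristic polynomial is λ² − (4)λ + (3) with roots 1 and 3.
Eigenvectors give P = [[7, −3], [−2, 1]] with P⁻¹ = [[1, 3], [2, 7]], and M = P·diag(1, 3)·P⁻¹.
Then M⁶ = P·diag(1, 729)·P⁻¹ = [[7, −2187], [−2, 729]] · [[1, 3], [2, 7]] = [[−4367, −15288], [1456, 5097]].

[[−4367, −15288], [1456, 5097]]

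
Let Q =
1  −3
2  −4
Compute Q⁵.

tr Q = −3 and det Q = 2, so the characteristic polynomial is λ² − (−3)λ + (2) with roots −2 and −1.
Eigenvectors give P = [[−1, 3], [−1, 2]] with P⁻¹ = [[2, −3], [1, −1]], and Q = P·diag(−2, −1)·P⁻¹.
Then Q⁵ = P·diag(−32, −1)·P⁻¹ = [[32, −3], [32, −2]] · [[2, −3], [1, −1]] = [[61, −93], [62, −94]].

[[61, −93], [62, −94]]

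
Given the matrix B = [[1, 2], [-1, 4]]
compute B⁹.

tr B = 5 and det B = 6, so the characteristic polynomial is λ² − (5)λ + (6) with roots 2 and 3.
Eigenvectors give P = [[2, -1], [1, -1]] with P⁻¹ = [[1, -1], [1, -2]], and B = P·diag(2, 3)·P⁻¹.
Then B⁹ = P·diag(512, 19683)·P⁻¹ = [[1024, -19683], [512, -19683]] · [[1, -1], [1, -2]] = [[-18659, 38342], [-19171, 38854]].

[[-18659, 38342], [-19171, 38854]]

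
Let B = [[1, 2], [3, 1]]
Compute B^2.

[[7, 4], [6, 7]]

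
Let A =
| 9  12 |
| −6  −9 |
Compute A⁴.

[[81, 0], [0, 81]]

tr A = 0 and det A = −9, so the characteristic polynomial is λ² − (0)λ + (−9) with roots 3 and −3.
Eigenvectors give P = [[−2, 1], [1, −1]] with P⁻¹ = [[−1, −1], [−1, −2]], and A = P·diag(3, −3)·P⁻¹.
Then A⁴ = P·diag(81, 81)·P⁻¹ = [[−162, 81], [81, −81]] · [[−1, −1], [−1, −2]] = [[81, 0], [0, 81]].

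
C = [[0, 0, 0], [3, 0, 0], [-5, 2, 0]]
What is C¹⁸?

C is strictly triangular, hence nilpotent: C³ = 0, so C¹⁸ = 0.

[[0, 0, 0], [0, 0, 0], [0, 0, 0]]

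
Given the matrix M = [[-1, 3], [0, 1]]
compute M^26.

M² = I (check: tr M = 0 and det M = -1), so M^26 = I since 26 is even.

[[1, 0], [0, 1]]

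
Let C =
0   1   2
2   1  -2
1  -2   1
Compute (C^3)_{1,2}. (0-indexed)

C^2 = [[4, -3, 0], [0, 7, 0], [-3, -3, 7]]
C^3 = [[-6, 1, 14], [14, 7, -14], [1, -20, 7]]

-14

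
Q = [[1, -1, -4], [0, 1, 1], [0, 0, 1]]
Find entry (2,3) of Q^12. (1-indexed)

Q = I + N where N = [[0, -1, -4], [0, 0, 1], [0, 0, 0]] is strictly upper-triangular, so N^3 = 0.
(I + N)^12 = I + 12·N + 66·N^2 = [[1, -12, -114], [0, 1, 12], [0, 0, 1]].

12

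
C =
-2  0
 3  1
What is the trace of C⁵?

-31

tr C = -1 and det C = -2, so the characteristic polynomial is λ² − (-1)λ + (-2) with roots 1 and -2.
Eigenvectors give P = [[0, -1], [1, 1]] with P⁻¹ = [[1, 1], [-1, 0]], and C = P·diag(1, -2)·P⁻¹.
Then C⁵ = P·diag(1, -32)·P⁻¹ = [[0, 32], [1, -32]] · [[1, 1], [-1, 0]] = [[-32, 0], [33, 1]].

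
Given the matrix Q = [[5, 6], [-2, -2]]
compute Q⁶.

tr Q = 3 and det Q = 2, so the characteristic polynomial is λ² − (3)λ + (2) with roots 1 and 2.
Eigenvectors give P = [[-3, -2], [2, 1]] with P⁻¹ = [[1, 2], [-2, -3]], and Q = P·diag(1, 2)·P⁻¹.
Then Q⁶ = P·diag(1, 64)·P⁻¹ = [[-3, -128], [2, 64]] · [[1, 2], [-2, -3]] = [[253, 378], [-126, -188]].

[[253, 378], [-126, -188]]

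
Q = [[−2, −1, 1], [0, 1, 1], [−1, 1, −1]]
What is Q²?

[[3, 2, −4], [−1, 2, 0], [3, 1, 1]]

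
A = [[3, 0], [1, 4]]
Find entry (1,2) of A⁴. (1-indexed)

A² = [[9, 0], [7, 16]]
A³ = [[27, 0], [37, 64]]
A⁴ = [[81, 0], [175, 256]]

0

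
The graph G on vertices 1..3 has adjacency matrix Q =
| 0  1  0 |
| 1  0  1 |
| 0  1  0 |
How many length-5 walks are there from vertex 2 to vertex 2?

0

The number of length-5 walks from vertex 2 to vertex 2 is entry (2,2) of Q^5, where Q is the adjacency matrix.
Q^2 = [[1, 0, 1], [0, 2, 0], [1, 0, 1]]
Q^3 = [[0, 2, 0], [2, 0, 2], [0, 2, 0]]
Q^4 = [[2, 0, 2], [0, 4, 0], [2, 0, 2]]
Q^5 = [[0, 4, 0], [4, 0, 4], [0, 4, 0]]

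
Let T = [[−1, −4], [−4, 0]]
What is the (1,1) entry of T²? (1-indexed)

17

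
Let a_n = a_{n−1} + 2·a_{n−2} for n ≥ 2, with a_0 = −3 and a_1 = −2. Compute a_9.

−852

With companion matrix C = [[1, 2], [1, 0]], [a_n, a_{n−1}]ᵀ = C·[a_{n−1}, a_{n−2}]ᵀ, so [a_9, a_8]ᵀ = C⁸·[a_1, a_0]ᵀ.
C⁸ = [[171, 170], [85, 86]], giving [a_9, a_8]ᵀ = [[−852], [−428]].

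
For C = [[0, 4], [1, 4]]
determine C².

[[4, 16], [4, 20]]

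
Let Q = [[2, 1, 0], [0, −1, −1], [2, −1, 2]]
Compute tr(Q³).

12

Q² = [[4, 1, −1], [−2, 2, −1], [8, 1, 5]]
Q³ = [[6, 4, −3], [−6, −3, −4], [26, 2, 9]]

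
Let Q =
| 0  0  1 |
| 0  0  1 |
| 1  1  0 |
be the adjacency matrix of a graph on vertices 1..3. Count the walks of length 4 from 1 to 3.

0

The number of length-4 walks from vertex 1 to vertex 3 is entry (1,3) of Q^4, where Q is the adjacency matrix.
Q^2 = [[1, 1, 0], [1, 1, 0], [0, 0, 2]]
Q^3 = [[0, 0, 2], [0, 0, 2], [2, 2, 0]]
Q^4 = [[2, 2, 0], [2, 2, 0], [0, 0, 4]]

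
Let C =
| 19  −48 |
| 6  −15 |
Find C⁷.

tr C = 4 and det C = 3, so the characteristic polynomial is λ² − (4)λ + (3) with roots 3 and 1.
Eigenvectors give P = [[3, 8], [1, 3]] with P⁻¹ = [[3, −8], [−1, 3]], and C = P·diag(3, 1)·P⁻¹.
Then C⁷ = P·diag(2187, 1)·P⁻¹ = [[6561, 8], [2187, 3]] · [[3, −8], [−1, 3]] = [[19675, −52464], [6558, −17487]].

[[19675, −52464], [6558, −17487]]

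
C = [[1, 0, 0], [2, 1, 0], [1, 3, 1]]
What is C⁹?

[[1, 0, 0], [18, 1, 0], [225, 27, 1]]

C = I + N where N = [[0, 0, 0], [2, 0, 0], [1, 3, 0]] is strictly lower-triangular, so N³ = 0.
(I + N)⁹ = I + 9·N + 36·N² = [[1, 0, 0], [18, 1, 0], [225, 27, 1]].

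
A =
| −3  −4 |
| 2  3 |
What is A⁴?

[[1, 0], [0, 1]]

A² = I (check: tr A = 0 and det A = −1), so A⁴ = I since 4 is even.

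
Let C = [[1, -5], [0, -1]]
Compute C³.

C² = I (check: tr C = 0 and det C = -1), so C³ = C since 3 is odd.

[[1, -5], [0, -1]]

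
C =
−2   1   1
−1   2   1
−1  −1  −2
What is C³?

[[0, 3, 7], [1, 4, 3], [−11, 1, 0]]

C² = [[2, −1, −3], [−1, 2, −1], [5, −1, 2]]
C³ = [[0, 3, 7], [1, 4, 3], [−11, 1, 0]]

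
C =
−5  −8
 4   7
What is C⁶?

[[−727, −1456], [728, 1457]]

tr C = 2 and det C = −3, so the characteristic polynomial is λ² − (2)λ + (−3) with roots 3 and −1.
Eigenvectors give P = [[−1, 2], [1, −1]] with P⁻¹ = [[1, 2], [1, 1]], and C = P·diag(3, −1)·P⁻¹.
Then C⁶ = P·diag(729, 1)·P⁻¹ = [[−729, 2], [729, −1]] · [[1, 2], [1, 1]] = [[−727, −1456], [728, 1457]].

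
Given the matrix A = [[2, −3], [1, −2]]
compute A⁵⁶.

A² = I (check: tr A = 0 and det A = −1), so A⁵⁶ = I since 56 is even.

[[1, 0], [0, 1]]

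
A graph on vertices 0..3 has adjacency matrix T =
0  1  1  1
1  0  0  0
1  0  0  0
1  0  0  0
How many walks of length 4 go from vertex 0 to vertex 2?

0

The number of length-4 walks from vertex 0 to vertex 2 is entry (0,2) of T⁴, where T is the adjacency matrix.
T² = [[3, 0, 0, 0], [0, 1, 1, 1], [0, 1, 1, 1], [0, 1, 1, 1]]
T³ = [[0, 3, 3, 3], [3, 0, 0, 0], [3, 0, 0, 0], [3, 0, 0, 0]]
T⁴ = [[9, 0, 0, 0], [0, 3, 3, 3], [0, 3, 3, 3], [0, 3, 3, 3]]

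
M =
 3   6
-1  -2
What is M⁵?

M² = M (a projection; rank 1, trace 1), so M⁵ = M.

[[3, 6], [-1, -2]]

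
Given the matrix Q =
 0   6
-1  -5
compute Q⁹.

tr Q = -5 and det Q = 6, so the characteristic polynomial is λ² − (-5)λ + (6) with roots -2 and -3.
Eigenvectors give P = [[3, 2], [-1, -1]] with P⁻¹ = [[1, 2], [-1, -3]], and Q = P·diag(-2, -3)·P⁻¹.
Then Q⁹ = P·diag(-512, -19683)·P⁻¹ = [[-1536, -39366], [512, 19683]] · [[1, 2], [-1, -3]] = [[37830, 115026], [-19171, -58025]].

[[37830, 115026], [-19171, -58025]]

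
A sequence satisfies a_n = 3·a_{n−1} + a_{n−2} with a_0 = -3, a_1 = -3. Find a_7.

-4647

With companion matrix A = [[3, 1], [1, 0]], [a_n, a_{n−1}]ᵀ = A·[a_{n−1}, a_{n−2}]ᵀ, so [a_7, a_6]ᵀ = A^6·[a_1, a_0]ᵀ.
A^6 = [[1189, 360], [360, 109]], giving [a_7, a_6]ᵀ = [[-4647], [-1407]].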